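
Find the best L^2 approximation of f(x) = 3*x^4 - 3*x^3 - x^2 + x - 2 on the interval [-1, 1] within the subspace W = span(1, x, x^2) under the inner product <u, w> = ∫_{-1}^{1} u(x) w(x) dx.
g(x) = 11*x^2/7 - 4*x/5 - 79/35

The best approximation g ∈ W is the orthogonal projection of f onto W. Writing g = a_0 + a_1 x + a_2 x^2, the coefficients solve the normal equations G · a = b where
  G_{ij} = <φ_i, φ_j> and b_i = <f, φ_i>, with φ_0 = 1, φ_1 = x, φ_2 = x^2.
G =
  [2, 0, 2/3]
  [0, 2/3, 0]
  [2/3, 0, 2/5],
b = (-52/15, -8/15, -92/105).
Solving gives a_0 = -79/35, a_1 = -4/5, a_2 = 11/7, so
  g(x) = 11*x^2/7 - 4*x/5 - 79/35.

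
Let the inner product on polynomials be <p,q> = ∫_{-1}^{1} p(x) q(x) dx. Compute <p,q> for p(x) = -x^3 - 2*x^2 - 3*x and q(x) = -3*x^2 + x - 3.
<p,q> = 4

Expand the product: p(x)·q(x) = 3*x^5 + 5*x^4 + 10*x^3 + 3*x^2 + 9*x.
∫_{-1}^{1} of each monomial x^k gives [2/(k+1) if k even, 0 if k odd]. Integrating term-by-term (or equivalently evaluating the antiderivative F(x) = x^6/2 + x^5 + 5*x^4/2 + x^3 + 9*x^2/2 at the endpoints):
  F(1) − F(−1) = 19/2 − (11/2) = 4.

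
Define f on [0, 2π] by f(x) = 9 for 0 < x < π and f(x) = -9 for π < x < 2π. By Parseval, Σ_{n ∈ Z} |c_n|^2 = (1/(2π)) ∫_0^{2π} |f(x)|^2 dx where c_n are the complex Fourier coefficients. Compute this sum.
Σ |c_n|^2 = 81

Parseval equates the L^2 energy of f (normalised by 1/(2π)) with the ℓ^2 sum of its Fourier coefficients: (1/(2π)) ∫_0^{2π} |f|^2 = Σ |c_n|^2.
Compute the left side: (1/(2π)) [∫_0^π 9^2 dx + ∫_π^{2π} (-9)^2 dx] = (1/(2π)) · (81π + 81π) = (81 + 81)/2 = 81.
So Σ_{n ∈ Z} |c_n|^2 = 81.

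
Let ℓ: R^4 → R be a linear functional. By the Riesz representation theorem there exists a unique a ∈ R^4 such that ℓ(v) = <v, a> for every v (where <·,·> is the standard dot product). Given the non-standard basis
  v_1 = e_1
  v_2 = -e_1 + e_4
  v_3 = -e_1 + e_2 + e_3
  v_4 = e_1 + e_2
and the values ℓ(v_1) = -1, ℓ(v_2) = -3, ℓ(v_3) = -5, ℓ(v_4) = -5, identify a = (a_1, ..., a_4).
a = (-1, -4, -2, -4)

Write a = (a_1, ..., a_4) in the standard basis. For each basis vector v_i, ℓ(v_i) = <v_i, a> is a linear equation in the a_j's. Collect the n equations into a matrix system V a = ℓ, where row i of V is v_i (expressed in the standard basis). Since V is invertible (lower-triangular with 1s on the diagonal, up to permutation), solve by back-substitution:
  V =
[[1, 0, 0, 0],
 [-1, 0, 0, 1],
 [-1, 1, 1, 0],
 [1, 1, 0, 0]]
  V a = (-1, -3, -5, -5)
Solving gives a = (-1, -4, -2, -4).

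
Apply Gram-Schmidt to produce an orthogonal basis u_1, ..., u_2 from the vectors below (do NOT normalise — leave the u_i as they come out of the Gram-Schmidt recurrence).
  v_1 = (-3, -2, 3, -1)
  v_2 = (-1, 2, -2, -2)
Orthogonal basis:
  u_1 = (-3, -2, 3, -1)
  u_2 = (-38/23, 36/23, -31/23, -51/23)

Apply the Gram-Schmidt recurrence
  u_1 = v_1
  u_i = v_i − Σ_{j<i} ((v_i · u_j) / (u_j · u_j)) · u_j.

Step by step this gives:
  u_1 = (-3, -2, 3, -1)
  u_2 = (-38/23, 36/23, -31/23, -51/23)

Orthogonality check:
  u_2 · u_1 = 0 (should be 0)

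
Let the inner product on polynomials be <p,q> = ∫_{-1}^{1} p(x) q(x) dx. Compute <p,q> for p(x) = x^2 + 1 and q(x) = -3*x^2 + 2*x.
<p,q> = -16/5

Expand the product: p(x)·q(x) = -3*x^4 + 2*x^3 - 3*x^2 + 2*x.
∫_{-1}^{1} of each monomial x^k gives [2/(k+1) if k even, 0 if k odd]. Integrating term-by-term (or equivalently evaluating the antiderivative F(x) = -3*x^5/5 + x^4/2 - x^3 + x^2 at the endpoints):
  F(1) − F(−1) = -1/10 − (31/10) = -16/5.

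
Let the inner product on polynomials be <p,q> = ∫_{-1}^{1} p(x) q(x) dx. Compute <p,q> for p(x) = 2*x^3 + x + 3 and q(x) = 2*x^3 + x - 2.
<p,q> = -902/105

Expand the product: p(x)·q(x) = 4*x^6 + 4*x^4 + 2*x^3 + x^2 + x - 6.
∫_{-1}^{1} of each monomial x^k gives [2/(k+1) if k even, 0 if k odd]. Integrating term-by-term (or equivalently evaluating the antiderivative F(x) = 4*x^7/7 + 4*x^5/5 + x^4/2 + x^3/3 + x^2/2 - 6*x at the endpoints):
  F(1) − F(−1) = -346/105 − (556/105) = -902/105.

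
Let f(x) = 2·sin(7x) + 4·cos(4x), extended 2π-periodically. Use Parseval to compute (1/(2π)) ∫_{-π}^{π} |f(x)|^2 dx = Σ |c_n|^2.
Σ |c_n|^2 = 10

Expand |f|^2 and use orthogonality of {sin(nx), cos(mx)} on [-π, π]:
  ∫_{-π}^{π} sin(nx)^2 dx = π, ∫ cos(mx)^2 dx = π, and cross terms integrate to 0.
So ∫_{-π}^{π} f(x)^2 dx = 2^2 · π + 4^2 · π = (4 + 16)π.
Divide by 2π: (4 + 16)/2 = 10.
By Parseval, this equals Σ |c_n|^2.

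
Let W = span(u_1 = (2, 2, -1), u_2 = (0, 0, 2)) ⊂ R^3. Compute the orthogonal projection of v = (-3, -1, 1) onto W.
proj_W(v) = (-2, -2, 1)

Set up U = [u_1 | ... | u_2] ∈ R^(3×2). The projector onto W = col(U) is P = U (U^T U)^(-1) U^T.
Compute U^T U =
  [9, -2]
  [-2, 4],
and U^T v = (-9, 2).
Solve U^T U · c = U^T v for the coefficients: c = (-1, 0). The projection is proj_W(v) = U c.
Check: (v - proj_W(v)) · u_1 = 0  (should be 0).
Check: (v - proj_W(v)) · u_2 = 0  (should be 0).
Result: proj_W(v) = (-2, -2, 1).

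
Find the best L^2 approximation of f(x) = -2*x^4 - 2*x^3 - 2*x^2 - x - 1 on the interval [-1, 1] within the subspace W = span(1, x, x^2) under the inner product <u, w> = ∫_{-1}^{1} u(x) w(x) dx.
g(x) = -26*x^2/7 - 11*x/5 - 29/35

The best approximation g ∈ W is the orthogonal projection of f onto W. Writing g = a_0 + a_1 x + a_2 x^2, the coefficients solve the normal equations G · a = b where
  G_{ij} = <φ_i, φ_j> and b_i = <f, φ_i>, with φ_0 = 1, φ_1 = x, φ_2 = x^2.
G =
  [2, 0, 2/3]
  [0, 2/3, 0]
  [2/3, 0, 2/5],
b = (-62/15, -22/15, -214/105).
Solving gives a_0 = -29/35, a_1 = -11/5, a_2 = -26/7, so
  g(x) = -26*x^2/7 - 11*x/5 - 29/35.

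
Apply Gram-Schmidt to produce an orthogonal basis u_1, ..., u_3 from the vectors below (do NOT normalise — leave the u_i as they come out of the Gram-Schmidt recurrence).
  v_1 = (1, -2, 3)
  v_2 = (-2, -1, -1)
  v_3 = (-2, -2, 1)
Orthogonal basis:
  u_1 = (1, -2, 3)
  u_2 = (-25/14, -10/7, -5/14)
  u_3 = (-1/3, 1/3, 1/3)

Apply the Gram-Schmidt recurrence
  u_1 = v_1
  u_i = v_i − Σ_{j<i} ((v_i · u_j) / (u_j · u_j)) · u_j.

Step by step this gives:
  u_1 = (1, -2, 3)
  u_2 = (-25/14, -10/7, -5/14)
  u_3 = (-1/3, 1/3, 1/3)

Orthogonality check:
  u_2 · u_1 = 0 (should be 0)
  u_3 · u_1 = 0 (should be 0)
  u_3 · u_2 = 0 (should be 0)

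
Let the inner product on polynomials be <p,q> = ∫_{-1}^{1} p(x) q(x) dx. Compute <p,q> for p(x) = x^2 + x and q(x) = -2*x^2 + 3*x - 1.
<p,q> = 8/15

Expand the product: p(x)·q(x) = -2*x^4 + x^3 + 2*x^2 - x.
∫_{-1}^{1} of each monomial x^k gives [2/(k+1) if k even, 0 if k odd]. Integrating term-by-term (or equivalently evaluating the antiderivative F(x) = -2*x^5/5 + x^4/4 + 2*x^3/3 - x^2/2 at the endpoints):
  F(1) − F(−1) = 1/60 − (-31/60) = 8/15.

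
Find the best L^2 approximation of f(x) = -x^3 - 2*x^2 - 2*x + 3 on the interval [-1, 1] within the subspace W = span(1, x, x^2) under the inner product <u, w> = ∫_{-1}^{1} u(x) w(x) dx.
g(x) = -2*x^2 - 13*x/5 + 3

The best approximation g ∈ W is the orthogonal projection of f onto W. Writing g = a_0 + a_1 x + a_2 x^2, the coefficients solve the normal equations G · a = b where
  G_{ij} = <φ_i, φ_j> and b_i = <f, φ_i>, with φ_0 = 1, φ_1 = x, φ_2 = x^2.
G =
  [2, 0, 2/3]
  [0, 2/3, 0]
  [2/3, 0, 2/5],
b = (14/3, -26/15, 6/5).
Solving gives a_0 = 3, a_1 = -13/5, a_2 = -2, so
  g(x) = -2*x^2 - 13*x/5 + 3.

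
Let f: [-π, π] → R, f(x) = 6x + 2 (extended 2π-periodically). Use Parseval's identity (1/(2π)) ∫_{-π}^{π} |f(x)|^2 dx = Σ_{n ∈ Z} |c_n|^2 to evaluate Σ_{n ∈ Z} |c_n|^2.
Σ |c_n|^2 = 12π^2 + 4

Expand and integrate term by term over [-π, π]:
  ∫ (6x)^2 dx = 36·(2π^3/3); ∫ 2·6·(2)·x dx = 0 (odd integrand); ∫ 2^2 dx = 4·2π.
So (1/(2π)) ∫_{-π}^{π} (6x + 2)^2 dx = 36π^2/3 + 4 = 12π^2 + 4.
Parseval ⇒ Σ |c_n|^2 = 12π^2 + 4.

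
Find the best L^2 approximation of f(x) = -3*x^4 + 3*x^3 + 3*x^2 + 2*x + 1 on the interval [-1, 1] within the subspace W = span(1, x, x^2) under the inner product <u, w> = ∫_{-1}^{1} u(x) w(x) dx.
g(x) = 3*x^2/7 + 19*x/5 + 44/35

The best approximation g ∈ W is the orthogonal projection of f onto W. Writing g = a_0 + a_1 x + a_2 x^2, the coefficients solve the normal equations G · a = b where
  G_{ij} = <φ_i, φ_j> and b_i = <f, φ_i>, with φ_0 = 1, φ_1 = x, φ_2 = x^2.
G =
  [2, 0, 2/3]
  [0, 2/3, 0]
  [2/3, 0, 2/5],
b = (14/5, 38/15, 106/105).
Solving gives a_0 = 44/35, a_1 = 19/5, a_2 = 3/7, so
  g(x) = 3*x^2/7 + 19*x/5 + 44/35.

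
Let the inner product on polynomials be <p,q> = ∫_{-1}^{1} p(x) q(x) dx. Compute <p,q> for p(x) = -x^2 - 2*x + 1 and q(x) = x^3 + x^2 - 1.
<p,q> = -28/15

Expand the product: p(x)·q(x) = -x^5 - 3*x^4 - x^3 + 2*x^2 + 2*x - 1.
∫_{-1}^{1} of each monomial x^k gives [2/(k+1) if k even, 0 if k odd]. Integrating term-by-term (or equivalently evaluating the antiderivative F(x) = -x^6/6 - 3*x^5/5 - x^4/4 + 2*x^3/3 + x^2 - x at the endpoints):
  F(1) − F(−1) = -7/20 − (91/60) = -28/15.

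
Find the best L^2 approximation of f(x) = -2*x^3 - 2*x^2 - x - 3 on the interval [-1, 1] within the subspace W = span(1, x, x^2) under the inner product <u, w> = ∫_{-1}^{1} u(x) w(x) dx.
g(x) = -2*x^2 - 11*x/5 - 3

The best approximation g ∈ W is the orthogonal projection of f onto W. Writing g = a_0 + a_1 x + a_2 x^2, the coefficients solve the normal equations G · a = b where
  G_{ij} = <φ_i, φ_j> and b_i = <f, φ_i>, with φ_0 = 1, φ_1 = x, φ_2 = x^2.
G =
  [2, 0, 2/3]
  [0, 2/3, 0]
  [2/3, 0, 2/5],
b = (-22/3, -22/15, -14/5).
Solving gives a_0 = -3, a_1 = -11/5, a_2 = -2, so
  g(x) = -2*x^2 - 11*x/5 - 3.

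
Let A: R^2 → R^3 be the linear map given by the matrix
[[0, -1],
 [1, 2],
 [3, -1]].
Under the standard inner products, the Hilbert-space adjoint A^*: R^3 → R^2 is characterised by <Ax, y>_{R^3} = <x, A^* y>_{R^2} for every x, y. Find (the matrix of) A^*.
A^* = A^T =
[[0, 1, 3],
 [-1, 2, -1]]

For real matrices with standard dot products, the defining identity <Ax, y> = <x, A^* y> gives (Ax)^T y = x^T (A^*) y, i.e. x^T A^T y = x^T (A^*) y. Since this holds for all x, y, we must have A^* = A^T. Therefore
A^* =
[[0, 1, 3],
 [-1, 2, -1]].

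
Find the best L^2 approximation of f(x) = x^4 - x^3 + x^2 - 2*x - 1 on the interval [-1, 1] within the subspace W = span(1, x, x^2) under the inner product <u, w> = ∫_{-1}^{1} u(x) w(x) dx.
g(x) = 13*x^2/7 - 13*x/5 - 38/35

The best approximation g ∈ W is the orthogonal projection of f onto W. Writing g = a_0 + a_1 x + a_2 x^2, the coefficients solve the normal equations G · a = b where
  G_{ij} = <φ_i, φ_j> and b_i = <f, φ_i>, with φ_0 = 1, φ_1 = x, φ_2 = x^2.
G =
  [2, 0, 2/3]
  [0, 2/3, 0]
  [2/3, 0, 2/5],
b = (-14/15, -26/15, 2/105).
Solving gives a_0 = -38/35, a_1 = -13/5, a_2 = 13/7, so
  g(x) = 13*x^2/7 - 13*x/5 - 38/35.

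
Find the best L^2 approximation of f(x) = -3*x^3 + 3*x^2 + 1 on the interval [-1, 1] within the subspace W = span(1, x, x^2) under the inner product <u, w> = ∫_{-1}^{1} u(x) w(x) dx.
g(x) = 3*x^2 - 9*x/5 + 1

The best approximation g ∈ W is the orthogonal projection of f onto W. Writing g = a_0 + a_1 x + a_2 x^2, the coefficients solve the normal equations G · a = b where
  G_{ij} = <φ_i, φ_j> and b_i = <f, φ_i>, with φ_0 = 1, φ_1 = x, φ_2 = x^2.
G =
  [2, 0, 2/3]
  [0, 2/3, 0]
  [2/3, 0, 2/5],
b = (4, -6/5, 28/15).
Solving gives a_0 = 1, a_1 = -9/5, a_2 = 3, so
  g(x) = 3*x^2 - 9*x/5 + 1.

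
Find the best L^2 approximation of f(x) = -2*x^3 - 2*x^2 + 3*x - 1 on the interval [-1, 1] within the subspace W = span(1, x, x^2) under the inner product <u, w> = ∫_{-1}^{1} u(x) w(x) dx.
g(x) = -2*x^2 + 9*x/5 - 1

The best approximation g ∈ W is the orthogonal projection of f onto W. Writing g = a_0 + a_1 x + a_2 x^2, the coefficients solve the normal equations G · a = b where
  G_{ij} = <φ_i, φ_j> and b_i = <f, φ_i>, with φ_0 = 1, φ_1 = x, φ_2 = x^2.
G =
  [2, 0, 2/3]
  [0, 2/3, 0]
  [2/3, 0, 2/5],
b = (-10/3, 6/5, -22/15).
Solving gives a_0 = -1, a_1 = 9/5, a_2 = -2, so
  g(x) = -2*x^2 + 9*x/5 - 1.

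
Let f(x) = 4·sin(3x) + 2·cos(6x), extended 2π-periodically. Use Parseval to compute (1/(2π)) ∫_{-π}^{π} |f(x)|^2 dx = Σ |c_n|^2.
Σ |c_n|^2 = 10

Expand |f|^2 and use orthogonality of {sin(nx), cos(mx)} on [-π, π]:
  ∫_{-π}^{π} sin(nx)^2 dx = π, ∫ cos(mx)^2 dx = π, and cross terms integrate to 0.
So ∫_{-π}^{π} f(x)^2 dx = 4^2 · π + 2^2 · π = (16 + 4)π.
Divide by 2π: (16 + 4)/2 = 10.
By Parseval, this equals Σ |c_n|^2.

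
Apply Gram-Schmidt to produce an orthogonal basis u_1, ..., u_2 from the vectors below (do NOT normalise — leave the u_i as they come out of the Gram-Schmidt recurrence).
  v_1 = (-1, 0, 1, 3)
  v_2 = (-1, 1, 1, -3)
Orthogonal basis:
  u_1 = (-1, 0, 1, 3)
  u_2 = (-18/11, 1, 18/11, -12/11)

Apply the Gram-Schmidt recurrence
  u_1 = v_1
  u_i = v_i − Σ_{j<i} ((v_i · u_j) / (u_j · u_j)) · u_j.

Step by step this gives:
  u_1 = (-1, 0, 1, 3)
  u_2 = (-18/11, 1, 18/11, -12/11)

Orthogonality check:
  u_2 · u_1 = 0 (should be 0)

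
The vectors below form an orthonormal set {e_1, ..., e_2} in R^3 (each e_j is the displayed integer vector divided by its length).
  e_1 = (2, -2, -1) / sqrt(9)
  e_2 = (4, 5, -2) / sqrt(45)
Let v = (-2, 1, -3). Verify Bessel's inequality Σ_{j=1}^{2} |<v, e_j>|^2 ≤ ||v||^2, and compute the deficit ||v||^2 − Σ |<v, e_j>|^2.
Σ |<v, e_j>|^2 = 6/5; ||v||^2 = 14; deficit = 64/5

Write each e_j = u_j / sqrt(<u_j, u_j>) where u_j is the displayed integer vector. Then <v, e_j> = <v, u_j> / sqrt(<u_j, u_j>), so |<v, e_j>|^2 = <v, u_j>^2 / <u_j, u_j>.
Coefficients: <v, e_1> = -3/sqrt(9), <v, e_2> = 3/sqrt(45).
Square and sum: Σ |<v, e_j>|^2 = 6/5.
Compute ||v||^2 = v·v = 14.
Deficit = 14 − 6/5 = 64/5 ≥ 0, confirming Bessel's inequality. (The deficit equals ||v − Σ <v,e_j> e_j||^2, the squared distance from v to span{e_j}.)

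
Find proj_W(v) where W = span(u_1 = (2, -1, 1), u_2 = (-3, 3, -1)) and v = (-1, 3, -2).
proj_W(v) = (-2, 5/2, -1/2)

Set up U = [u_1 | ... | u_2] ∈ R^(3×2). The projector onto W = col(U) is P = U (U^T U)^(-1) U^T.
Compute U^T U =
  [6, -10]
  [-10, 19],
and U^T v = (-7, 14).
Solve U^T U · c = U^T v for the coefficients: c = (1/2, 1). The projection is proj_W(v) = U c.
Check: (v - proj_W(v)) · u_1 = 0  (should be 0).
Check: (v - proj_W(v)) · u_2 = 0  (should be 0).
Result: proj_W(v) = (-2, 5/2, -1/2).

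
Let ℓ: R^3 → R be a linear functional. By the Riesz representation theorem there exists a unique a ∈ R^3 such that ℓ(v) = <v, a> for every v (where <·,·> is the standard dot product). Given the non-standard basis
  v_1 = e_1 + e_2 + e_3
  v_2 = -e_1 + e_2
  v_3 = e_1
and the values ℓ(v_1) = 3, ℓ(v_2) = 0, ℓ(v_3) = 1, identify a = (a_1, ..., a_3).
a = (1, 1, 1)

Write a = (a_1, ..., a_3) in the standard basis. For each basis vector v_i, ℓ(v_i) = <v_i, a> is a linear equation in the a_j's. Collect the n equations into a matrix system V a = ℓ, where row i of V is v_i (expressed in the standard basis). Since V is invertible (lower-triangular with 1s on the diagonal, up to permutation), solve by back-substitution:
  V =
[[1, 1, 1],
 [-1, 1, 0],
 [1, 0, 0]]
  V a = (3, 0, 1)
Solving gives a = (1, 1, 1).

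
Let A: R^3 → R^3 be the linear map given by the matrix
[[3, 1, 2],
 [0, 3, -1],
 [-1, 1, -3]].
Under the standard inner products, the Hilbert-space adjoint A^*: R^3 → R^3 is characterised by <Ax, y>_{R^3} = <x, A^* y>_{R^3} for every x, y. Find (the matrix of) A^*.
A^* = A^T =
[[3, 0, -1],
 [1, 3, 1],
 [2, -1, -3]]

For real matrices with standard dot products, the defining identity <Ax, y> = <x, A^* y> gives (Ax)^T y = x^T (A^*) y, i.e. x^T A^T y = x^T (A^*) y. Since this holds for all x, y, we must have A^* = A^T. Therefore
A^* =
[[3, 0, -1],
 [1, 3, 1],
 [2, -1, -3]].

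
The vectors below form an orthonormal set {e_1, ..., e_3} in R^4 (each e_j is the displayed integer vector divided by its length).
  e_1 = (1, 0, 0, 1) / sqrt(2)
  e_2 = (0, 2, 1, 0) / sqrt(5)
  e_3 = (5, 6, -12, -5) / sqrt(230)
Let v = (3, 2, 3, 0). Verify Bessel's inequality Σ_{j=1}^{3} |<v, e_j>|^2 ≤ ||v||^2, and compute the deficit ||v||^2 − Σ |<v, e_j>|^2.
Σ |<v, e_j>|^2 = 337/23; ||v||^2 = 22; deficit = 169/23

Write each e_j = u_j / sqrt(<u_j, u_j>) where u_j is the displayed integer vector. Then <v, e_j> = <v, u_j> / sqrt(<u_j, u_j>), so |<v, e_j>|^2 = <v, u_j>^2 / <u_j, u_j>.
Coefficients: <v, e_1> = 3/sqrt(2), <v, e_2> = 7/sqrt(5), <v, e_3> = -9/sqrt(230).
Square and sum: Σ |<v, e_j>|^2 = 337/23.
Compute ||v||^2 = v·v = 22.
Deficit = 22 − 337/23 = 169/23 ≥ 0, confirming Bessel's inequality. (The deficit equals ||v − Σ <v,e_j> e_j||^2, the squared distance from v to span{e_j}.)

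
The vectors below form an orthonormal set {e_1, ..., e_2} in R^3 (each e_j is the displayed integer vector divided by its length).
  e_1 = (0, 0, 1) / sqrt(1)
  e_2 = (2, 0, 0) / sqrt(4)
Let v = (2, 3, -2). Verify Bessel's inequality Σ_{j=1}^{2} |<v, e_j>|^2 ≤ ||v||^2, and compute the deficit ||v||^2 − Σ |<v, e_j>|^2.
Σ |<v, e_j>|^2 = 8; ||v||^2 = 17; deficit = 9

Write each e_j = u_j / sqrt(<u_j, u_j>) where u_j is the displayed integer vector. Then <v, e_j> = <v, u_j> / sqrt(<u_j, u_j>), so |<v, e_j>|^2 = <v, u_j>^2 / <u_j, u_j>.
Coefficients: <v, e_1> = -2/sqrt(1), <v, e_2> = 4/sqrt(4).
Square and sum: Σ |<v, e_j>|^2 = 8.
Compute ||v||^2 = v·v = 17.
Deficit = 17 − 8 = 9 ≥ 0, confirming Bessel's inequality. (The deficit equals ||v − Σ <v,e_j> e_j||^2, the squared distance from v to span{e_j}.)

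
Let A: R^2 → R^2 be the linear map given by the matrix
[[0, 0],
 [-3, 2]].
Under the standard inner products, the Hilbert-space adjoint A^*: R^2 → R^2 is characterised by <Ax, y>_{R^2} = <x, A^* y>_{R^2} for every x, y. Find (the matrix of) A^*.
A^* = A^T =
[[0, -3],
 [0, 2]]

For real matrices with standard dot products, the defining identity <Ax, y> = <x, A^* y> gives (Ax)^T y = x^T (A^*) y, i.e. x^T A^T y = x^T (A^*) y. Since this holds for all x, y, we must have A^* = A^T. Therefore
A^* =
[[0, -3],
 [0, 2]].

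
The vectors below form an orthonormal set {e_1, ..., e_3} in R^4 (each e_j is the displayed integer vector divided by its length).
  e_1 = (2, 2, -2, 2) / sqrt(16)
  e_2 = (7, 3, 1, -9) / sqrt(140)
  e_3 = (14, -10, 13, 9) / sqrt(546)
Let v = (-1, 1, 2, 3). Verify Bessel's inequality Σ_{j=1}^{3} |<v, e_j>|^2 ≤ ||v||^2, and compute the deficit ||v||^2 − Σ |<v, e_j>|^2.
Σ |<v, e_j>|^2 = 3041/390; ||v||^2 = 15; deficit = 2809/390

Write each e_j = u_j / sqrt(<u_j, u_j>) where u_j is the displayed integer vector. Then <v, e_j> = <v, u_j> / sqrt(<u_j, u_j>), so |<v, e_j>|^2 = <v, u_j>^2 / <u_j, u_j>.
Coefficients: <v, e_1> = 2/sqrt(16), <v, e_2> = -29/sqrt(140), <v, e_3> = 29/sqrt(546).
Square and sum: Σ |<v, e_j>|^2 = 3041/390.
Compute ||v||^2 = v·v = 15.
Deficit = 15 − 3041/390 = 2809/390 ≥ 0, confirming Bessel's inequality. (The deficit equals ||v − Σ <v,e_j> e_j||^2, the squared distance from v to span{e_j}.)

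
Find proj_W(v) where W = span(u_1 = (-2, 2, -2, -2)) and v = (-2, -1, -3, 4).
proj_W(v) = (0, 0, 0, 0)

Set up U = [u_1 | ... | u_1] ∈ R^(4×1). The projector onto W = col(U) is P = U (U^T U)^(-1) U^T.
Compute U^T U =
  [16],
and U^T v = (0).
Solve U^T U · c = U^T v for the coefficients: c = (0). The projection is proj_W(v) = U c.
Check: (v - proj_W(v)) · u_1 = 0  (should be 0).
Result: proj_W(v) = (0, 0, 0, 0).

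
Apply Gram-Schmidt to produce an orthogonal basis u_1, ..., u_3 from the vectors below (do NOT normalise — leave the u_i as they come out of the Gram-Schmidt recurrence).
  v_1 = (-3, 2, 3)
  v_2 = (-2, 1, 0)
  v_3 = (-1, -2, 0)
Orthogonal basis:
  u_1 = (-3, 2, 3)
  u_2 = (-10/11, 3/11, -12/11)
  u_3 = (-45/46, -45/23, 15/46)

Apply the Gram-Schmidt recurrence
  u_1 = v_1
  u_i = v_i − Σ_{j<i} ((v_i · u_j) / (u_j · u_j)) · u_j.

Step by step this gives:
  u_1 = (-3, 2, 3)
  u_2 = (-10/11, 3/11, -12/11)
  u_3 = (-45/46, -45/23, 15/46)

Orthogonality check:
  u_2 · u_1 = 0 (should be 0)
  u_3 · u_1 = 0 (should be 0)
  u_3 · u_2 = 0 (should be 0)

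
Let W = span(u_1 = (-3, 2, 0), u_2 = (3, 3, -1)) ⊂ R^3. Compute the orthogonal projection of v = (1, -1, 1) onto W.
proj_W(v) = (15/17, -20/17, 2/17)

Set up U = [u_1 | ... | u_2] ∈ R^(3×2). The projector onto W = col(U) is P = U (U^T U)^(-1) U^T.
Compute U^T U =
  [13, -3]
  [-3, 19],
and U^T v = (-5, -1).
Solve U^T U · c = U^T v for the coefficients: c = (-7/17, -2/17). The projection is proj_W(v) = U c.
Check: (v - proj_W(v)) · u_1 = 0  (should be 0).
Check: (v - proj_W(v)) · u_2 = 0  (should be 0).
Result: proj_W(v) = (15/17, -20/17, 2/17).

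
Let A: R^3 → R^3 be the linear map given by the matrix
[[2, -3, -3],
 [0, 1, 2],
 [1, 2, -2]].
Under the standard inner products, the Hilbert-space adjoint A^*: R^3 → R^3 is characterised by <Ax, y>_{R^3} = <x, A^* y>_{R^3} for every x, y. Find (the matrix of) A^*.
A^* = A^T =
[[2, 0, 1],
 [-3, 1, 2],
 [-3, 2, -2]]

For real matrices with standard dot products, the defining identity <Ax, y> = <x, A^* y> gives (Ax)^T y = x^T (A^*) y, i.e. x^T A^T y = x^T (A^*) y. Since this holds for all x, y, we must have A^* = A^T. Therefore
A^* =
[[2, 0, 1],
 [-3, 1, 2],
 [-3, 2, -2]].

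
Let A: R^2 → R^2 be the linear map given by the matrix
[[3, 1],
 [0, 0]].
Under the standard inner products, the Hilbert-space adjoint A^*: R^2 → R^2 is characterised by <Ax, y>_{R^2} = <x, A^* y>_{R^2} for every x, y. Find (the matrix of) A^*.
A^* = A^T =
[[3, 0],
 [1, 0]]

For real matrices with standard dot products, the defining identity <Ax, y> = <x, A^* y> gives (Ax)^T y = x^T (A^*) y, i.e. x^T A^T y = x^T (A^*) y. Since this holds for all x, y, we must have A^* = A^T. Therefore
A^* =
[[3, 0],
 [1, 0]].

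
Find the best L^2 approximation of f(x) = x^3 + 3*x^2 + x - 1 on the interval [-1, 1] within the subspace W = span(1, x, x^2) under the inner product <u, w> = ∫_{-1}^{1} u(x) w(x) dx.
g(x) = 3*x^2 + 8*x/5 - 1

The best approximation g ∈ W is the orthogonal projection of f onto W. Writing g = a_0 + a_1 x + a_2 x^2, the coefficients solve the normal equations G · a = b where
  G_{ij} = <φ_i, φ_j> and b_i = <f, φ_i>, with φ_0 = 1, φ_1 = x, φ_2 = x^2.
G =
  [2, 0, 2/3]
  [0, 2/3, 0]
  [2/3, 0, 2/5],
b = (0, 16/15, 8/15).
Solving gives a_0 = -1, a_1 = 8/5, a_2 = 3, so
  g(x) = 3*x^2 + 8*x/5 - 1.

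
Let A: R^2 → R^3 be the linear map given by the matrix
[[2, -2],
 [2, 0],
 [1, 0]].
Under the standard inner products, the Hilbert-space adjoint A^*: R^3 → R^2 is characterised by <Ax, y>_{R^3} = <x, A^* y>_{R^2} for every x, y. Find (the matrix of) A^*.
A^* = A^T =
[[2, 2, 1],
 [-2, 0, 0]]

For real matrices with standard dot products, the defining identity <Ax, y> = <x, A^* y> gives (Ax)^T y = x^T (A^*) y, i.e. x^T A^T y = x^T (A^*) y. Since this holds for all x, y, we must have A^* = A^T. Therefore
A^* =
[[2, 2, 1],
 [-2, 0, 0]].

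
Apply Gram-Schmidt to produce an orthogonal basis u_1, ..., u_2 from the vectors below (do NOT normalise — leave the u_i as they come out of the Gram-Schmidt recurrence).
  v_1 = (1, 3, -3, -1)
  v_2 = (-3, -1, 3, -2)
Orthogonal basis:
  u_1 = (1, 3, -3, -1)
  u_2 = (-47/20, 19/20, 21/20, -53/20)

Apply the Gram-Schmidt recurrence
  u_1 = v_1
  u_i = v_i − Σ_{j<i} ((v_i · u_j) / (u_j · u_j)) · u_j.

Step by step this gives:
  u_1 = (1, 3, -3, -1)
  u_2 = (-47/20, 19/20, 21/20, -53/20)

Orthogonality check:
  u_2 · u_1 = 0 (should be 0)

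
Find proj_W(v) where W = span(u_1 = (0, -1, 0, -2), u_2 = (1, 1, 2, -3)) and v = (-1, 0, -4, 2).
proj_W(v) = (-11/10, -7/5, -11/5, 27/10)

Set up U = [u_1 | ... | u_2] ∈ R^(4×2). The projector onto W = col(U) is P = U (U^T U)^(-1) U^T.
Compute U^T U =
  [5, 5]
  [5, 15],
and U^T v = (-4, -15).
Solve U^T U · c = U^T v for the coefficients: c = (3/10, -11/10). The projection is proj_W(v) = U c.
Check: (v - proj_W(v)) · u_1 = 0  (should be 0).
Check: (v - proj_W(v)) · u_2 = 0  (should be 0).
Result: proj_W(v) = (-11/10, -7/5, -11/5, 27/10).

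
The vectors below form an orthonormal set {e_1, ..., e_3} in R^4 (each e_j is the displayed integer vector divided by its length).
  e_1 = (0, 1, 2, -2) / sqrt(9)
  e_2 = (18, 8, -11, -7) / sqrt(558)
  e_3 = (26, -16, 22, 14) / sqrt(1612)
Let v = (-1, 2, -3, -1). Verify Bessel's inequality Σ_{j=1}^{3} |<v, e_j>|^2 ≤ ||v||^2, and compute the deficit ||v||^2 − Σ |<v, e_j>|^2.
Σ |<v, e_j>|^2 = 193/13; ||v||^2 = 15; deficit = 2/13

Write each e_j = u_j / sqrt(<u_j, u_j>) where u_j is the displayed integer vector. Then <v, e_j> = <v, u_j> / sqrt(<u_j, u_j>), so |<v, e_j>|^2 = <v, u_j>^2 / <u_j, u_j>.
Coefficients: <v, e_1> = -2/sqrt(9), <v, e_2> = 38/sqrt(558), <v, e_3> = -138/sqrt(1612).
Square and sum: Σ |<v, e_j>|^2 = 193/13.
Compute ||v||^2 = v·v = 15.
Deficit = 15 − 193/13 = 2/13 ≥ 0, confirming Bessel's inequality. (The deficit equals ||v − Σ <v,e_j> e_j||^2, the squared distance from v to span{e_j}.)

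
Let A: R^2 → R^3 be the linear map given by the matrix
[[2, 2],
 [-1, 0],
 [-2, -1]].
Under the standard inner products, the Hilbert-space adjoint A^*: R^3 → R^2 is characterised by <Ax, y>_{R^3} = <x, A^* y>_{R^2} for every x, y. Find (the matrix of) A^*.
A^* = A^T =
[[2, -1, -2],
 [2, 0, -1]]

For real matrices with standard dot products, the defining identity <Ax, y> = <x, A^* y> gives (Ax)^T y = x^T (A^*) y, i.e. x^T A^T y = x^T (A^*) y. Since this holds for all x, y, we must have A^* = A^T. Therefore
A^* =
[[2, -1, -2],
 [2, 0, -1]].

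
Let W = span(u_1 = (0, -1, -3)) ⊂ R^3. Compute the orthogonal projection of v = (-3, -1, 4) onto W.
proj_W(v) = (0, 11/10, 33/10)

Set up U = [u_1 | ... | u_1] ∈ R^(3×1). The projector onto W = col(U) is P = U (U^T U)^(-1) U^T.
Compute U^T U =
  [10],
and U^T v = (-11).
Solve U^T U · c = U^T v for the coefficients: c = (-11/10). The projection is proj_W(v) = U c.
Check: (v - proj_W(v)) · u_1 = 0  (should be 0).
Result: proj_W(v) = (0, 11/10, 33/10).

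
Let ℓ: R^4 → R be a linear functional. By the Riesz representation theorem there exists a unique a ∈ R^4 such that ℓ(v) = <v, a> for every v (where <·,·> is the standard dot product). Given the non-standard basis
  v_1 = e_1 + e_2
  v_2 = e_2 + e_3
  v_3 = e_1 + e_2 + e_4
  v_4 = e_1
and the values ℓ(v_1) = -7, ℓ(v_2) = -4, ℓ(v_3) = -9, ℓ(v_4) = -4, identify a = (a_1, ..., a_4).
a = (-4, -3, -1, -2)

Write a = (a_1, ..., a_4) in the standard basis. For each basis vector v_i, ℓ(v_i) = <v_i, a> is a linear equation in the a_j's. Collect the n equations into a matrix system V a = ℓ, where row i of V is v_i (expressed in the standard basis). Since V is invertible (lower-triangular with 1s on the diagonal, up to permutation), solve by back-substitution:
  V =
[[1, 1, 0, 0],
 [0, 1, 1, 0],
 [1, 1, 0, 1],
 [1, 0, 0, 0]]
  V a = (-7, -4, -9, -4)
Solving gives a = (-4, -3, -1, -2).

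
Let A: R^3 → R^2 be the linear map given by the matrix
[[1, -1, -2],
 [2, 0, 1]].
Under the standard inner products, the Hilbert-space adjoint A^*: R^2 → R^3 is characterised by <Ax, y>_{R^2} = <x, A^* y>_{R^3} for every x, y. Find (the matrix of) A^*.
A^* = A^T =
[[1, 2],
 [-1, 0],
 [-2, 1]]

For real matrices with standard dot products, the defining identity <Ax, y> = <x, A^* y> gives (Ax)^T y = x^T (A^*) y, i.e. x^T A^T y = x^T (A^*) y. Since this holds for all x, y, we must have A^* = A^T. Therefore
A^* =
[[1, 2],
 [-1, 0],
 [-2, 1]].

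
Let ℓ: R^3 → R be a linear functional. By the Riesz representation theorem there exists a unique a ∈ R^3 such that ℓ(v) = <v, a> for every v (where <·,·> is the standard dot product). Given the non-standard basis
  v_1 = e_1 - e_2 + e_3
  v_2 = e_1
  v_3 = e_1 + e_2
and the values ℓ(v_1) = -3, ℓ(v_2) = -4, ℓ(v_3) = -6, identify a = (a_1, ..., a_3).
a = (-4, -2, -1)

Write a = (a_1, ..., a_3) in the standard basis. For each basis vector v_i, ℓ(v_i) = <v_i, a> is a linear equation in the a_j's. Collect the n equations into a matrix system V a = ℓ, where row i of V is v_i (expressed in the standard basis). Since V is invertible (lower-triangular with 1s on the diagonal, up to permutation), solve by back-substitution:
  V =
[[1, -1, 1],
 [1, 0, 0],
 [1, 1, 0]]
  V a = (-3, -4, -6)
Solving gives a = (-4, -2, -1).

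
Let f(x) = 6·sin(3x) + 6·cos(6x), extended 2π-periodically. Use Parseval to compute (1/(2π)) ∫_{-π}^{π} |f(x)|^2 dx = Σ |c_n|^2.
Σ |c_n|^2 = 36

Expand |f|^2 and use orthogonality of {sin(nx), cos(mx)} on [-π, π]:
  ∫_{-π}^{π} sin(nx)^2 dx = π, ∫ cos(mx)^2 dx = π, and cross terms integrate to 0.
So ∫_{-π}^{π} f(x)^2 dx = 6^2 · π + 6^2 · π = (36 + 36)π.
Divide by 2π: (36 + 36)/2 = 36.
By Parseval, this equals Σ |c_n|^2.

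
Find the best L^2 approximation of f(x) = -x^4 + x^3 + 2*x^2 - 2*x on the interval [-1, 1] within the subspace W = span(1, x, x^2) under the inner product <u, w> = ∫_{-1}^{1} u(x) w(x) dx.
g(x) = 8*x^2/7 - 7*x/5 + 3/35

The best approximation g ∈ W is the orthogonal projection of f onto W. Writing g = a_0 + a_1 x + a_2 x^2, the coefficients solve the normal equations G · a = b where
  G_{ij} = <φ_i, φ_j> and b_i = <f, φ_i>, with φ_0 = 1, φ_1 = x, φ_2 = x^2.
G =
  [2, 0, 2/3]
  [0, 2/3, 0]
  [2/3, 0, 2/5],
b = (14/15, -14/15, 18/35).
Solving gives a_0 = 3/35, a_1 = -7/5, a_2 = 8/7, so
  g(x) = 8*x^2/7 - 7*x/5 + 3/35.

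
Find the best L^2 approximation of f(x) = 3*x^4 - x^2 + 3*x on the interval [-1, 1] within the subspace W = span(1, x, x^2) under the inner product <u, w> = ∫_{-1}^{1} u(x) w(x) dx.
g(x) = 11*x^2/7 + 3*x - 9/35

The best approximation g ∈ W is the orthogonal projection of f onto W. Writing g = a_0 + a_1 x + a_2 x^2, the coefficients solve the normal equations G · a = b where
  G_{ij} = <φ_i, φ_j> and b_i = <f, φ_i>, with φ_0 = 1, φ_1 = x, φ_2 = x^2.
G =
  [2, 0, 2/3]
  [0, 2/3, 0]
  [2/3, 0, 2/5],
b = (8/15, 2, 16/35).
Solving gives a_0 = -9/35, a_1 = 3, a_2 = 11/7, so
  g(x) = 11*x^2/7 + 3*x - 9/35.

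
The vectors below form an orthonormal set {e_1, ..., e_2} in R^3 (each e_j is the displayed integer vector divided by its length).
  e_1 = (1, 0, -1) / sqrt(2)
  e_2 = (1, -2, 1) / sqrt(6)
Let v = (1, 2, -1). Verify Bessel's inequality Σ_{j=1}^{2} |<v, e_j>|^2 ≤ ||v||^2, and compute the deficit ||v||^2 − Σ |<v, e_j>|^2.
Σ |<v, e_j>|^2 = 14/3; ||v||^2 = 6; deficit = 4/3

Write each e_j = u_j / sqrt(<u_j, u_j>) where u_j is the displayed integer vector. Then <v, e_j> = <v, u_j> / sqrt(<u_j, u_j>), so |<v, e_j>|^2 = <v, u_j>^2 / <u_j, u_j>.
Coefficients: <v, e_1> = 2/sqrt(2), <v, e_2> = -4/sqrt(6).
Square and sum: Σ |<v, e_j>|^2 = 14/3.
Compute ||v||^2 = v·v = 6.
Deficit = 6 − 14/3 = 4/3 ≥ 0, confirming Bessel's inequality. (The deficit equals ||v − Σ <v,e_j> e_j||^2, the squared distance from v to span{e_j}.)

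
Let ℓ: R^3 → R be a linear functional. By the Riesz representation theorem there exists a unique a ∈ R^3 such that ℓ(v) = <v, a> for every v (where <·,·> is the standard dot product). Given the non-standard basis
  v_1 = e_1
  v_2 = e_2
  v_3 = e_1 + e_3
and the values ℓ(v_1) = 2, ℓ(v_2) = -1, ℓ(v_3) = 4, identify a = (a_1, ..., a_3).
a = (2, -1, 2)

Write a = (a_1, ..., a_3) in the standard basis. For each basis vector v_i, ℓ(v_i) = <v_i, a> is a linear equation in the a_j's. Collect the n equations into a matrix system V a = ℓ, where row i of V is v_i (expressed in the standard basis). Since V is invertible (lower-triangular with 1s on the diagonal, up to permutation), solve by back-substitution:
  V =
[[1, 0, 0],
 [0, 1, 0],
 [1, 0, 1]]
  V a = (2, -1, 4)
Solving gives a = (2, -1, 2).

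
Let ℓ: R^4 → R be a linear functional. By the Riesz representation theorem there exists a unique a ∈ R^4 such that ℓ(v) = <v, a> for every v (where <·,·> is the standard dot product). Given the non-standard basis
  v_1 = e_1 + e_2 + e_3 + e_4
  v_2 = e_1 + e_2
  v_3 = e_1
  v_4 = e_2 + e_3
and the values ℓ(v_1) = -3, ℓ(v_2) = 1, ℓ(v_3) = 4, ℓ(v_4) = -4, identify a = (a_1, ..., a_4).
a = (4, -3, -1, -3)

Write a = (a_1, ..., a_4) in the standard basis. For each basis vector v_i, ℓ(v_i) = <v_i, a> is a linear equation in the a_j's. Collect the n equations into a matrix system V a = ℓ, where row i of V is v_i (expressed in the standard basis). Since V is invertible (lower-triangular with 1s on the diagonal, up to permutation), solve by back-substitution:
  V =
[[1, 1, 1, 1],
 [1, 1, 0, 0],
 [1, 0, 0, 0],
 [0, 1, 1, 0]]
  V a = (-3, 1, 4, -4)
Solving gives a = (4, -3, -1, -3).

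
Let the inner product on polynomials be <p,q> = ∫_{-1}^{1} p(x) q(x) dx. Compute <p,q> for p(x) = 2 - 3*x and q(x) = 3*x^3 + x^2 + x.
<p,q> = -64/15

Expand the product: p(x)·q(x) = -9*x^4 + 3*x^3 - x^2 + 2*x.
∫_{-1}^{1} of each monomial x^k gives [2/(k+1) if k even, 0 if k odd]. Integrating term-by-term (or equivalently evaluating the antiderivative F(x) = -9*x^5/5 + 3*x^4/4 - x^3/3 + x^2 at the endpoints):
  F(1) − F(−1) = -23/60 − (233/60) = -64/15.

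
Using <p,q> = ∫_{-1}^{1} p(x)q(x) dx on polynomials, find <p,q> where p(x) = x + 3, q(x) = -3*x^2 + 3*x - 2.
<p,q> = -16

Expand the product: p(x)·q(x) = -3*x^3 - 6*x^2 + 7*x - 6.
∫_{-1}^{1} of each monomial x^k gives [2/(k+1) if k even, 0 if k odd]. Integrating term-by-term (or equivalently evaluating the antiderivative F(x) = -3*x^4/4 - 2*x^3 + 7*x^2/2 - 6*x at the endpoints):
  F(1) − F(−1) = -21/4 − (43/4) = -16.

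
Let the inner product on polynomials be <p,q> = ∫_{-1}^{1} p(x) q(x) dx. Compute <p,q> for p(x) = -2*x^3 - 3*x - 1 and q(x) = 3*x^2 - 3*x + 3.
<p,q> = 2/5

Expand the product: p(x)·q(x) = -6*x^5 + 6*x^4 - 15*x^3 + 6*x^2 - 6*x - 3.
∫_{-1}^{1} of each monomial x^k gives [2/(k+1) if k even, 0 if k odd]. Integrating term-by-term (or equivalently evaluating the antiderivative F(x) = -x^6 + 6*x^5/5 - 15*x^4/4 + 2*x^3 - 3*x^2 - 3*x at the endpoints):
  F(1) − F(−1) = -151/20 − (-159/20) = 2/5.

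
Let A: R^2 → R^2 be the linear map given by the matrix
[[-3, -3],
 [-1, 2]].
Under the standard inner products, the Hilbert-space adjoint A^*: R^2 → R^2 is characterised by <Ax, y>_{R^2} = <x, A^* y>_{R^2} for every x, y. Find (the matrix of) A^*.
A^* = A^T =
[[-3, -1],
 [-3, 2]]

For real matrices with standard dot products, the defining identity <Ax, y> = <x, A^* y> gives (Ax)^T y = x^T (A^*) y, i.e. x^T A^T y = x^T (A^*) y. Since this holds for all x, y, we must have A^* = A^T. Therefore
A^* =
[[-3, -1],
 [-3, 2]].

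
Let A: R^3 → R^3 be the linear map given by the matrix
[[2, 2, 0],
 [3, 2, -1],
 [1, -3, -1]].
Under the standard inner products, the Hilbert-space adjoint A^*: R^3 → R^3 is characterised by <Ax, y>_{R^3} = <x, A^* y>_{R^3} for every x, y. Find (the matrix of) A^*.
A^* = A^T =
[[2, 3, 1],
 [2, 2, -3],
 [0, -1, -1]]

For real matrices with standard dot products, the defining identity <Ax, y> = <x, A^* y> gives (Ax)^T y = x^T (A^*) y, i.e. x^T A^T y = x^T (A^*) y. Since this holds for all x, y, we must have A^* = A^T. Therefore
A^* =
[[2, 3, 1],
 [2, 2, -3],
 [0, -1, -1]].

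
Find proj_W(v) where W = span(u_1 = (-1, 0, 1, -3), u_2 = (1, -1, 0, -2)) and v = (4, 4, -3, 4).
proj_W(v) = (81/41, -7/41, -74/41, 208/41)

Set up U = [u_1 | ... | u_2] ∈ R^(4×2). The projector onto W = col(U) is P = U (U^T U)^(-1) U^T.
Compute U^T U =
  [11, 5]
  [5, 6],
and U^T v = (-19, -8).
Solve U^T U · c = U^T v for the coefficients: c = (-74/41, 7/41). The projection is proj_W(v) = U c.
Check: (v - proj_W(v)) · u_1 = 0  (should be 0).
Check: (v - proj_W(v)) · u_2 = 0  (should be 0).
Result: proj_W(v) = (81/41, -7/41, -74/41, 208/41).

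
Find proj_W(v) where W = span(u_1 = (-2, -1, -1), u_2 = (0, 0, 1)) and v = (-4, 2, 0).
proj_W(v) = (-12/5, -6/5, 0)

Set up U = [u_1 | ... | u_2] ∈ R^(3×2). The projector onto W = col(U) is P = U (U^T U)^(-1) U^T.
Compute U^T U =
  [6, -1]
  [-1, 1],
and U^T v = (6, 0).
Solve U^T U · c = U^T v for the coefficients: c = (6/5, 6/5). The projection is proj_W(v) = U c.
Check: (v - proj_W(v)) · u_1 = 0  (should be 0).
Check: (v - proj_W(v)) · u_2 = 0  (should be 0).
Result: proj_W(v) = (-12/5, -6/5, 0).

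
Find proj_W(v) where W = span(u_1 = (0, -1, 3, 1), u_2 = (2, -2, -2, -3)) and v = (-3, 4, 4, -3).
proj_W(v) = (-108/91, 101/91, 129/91, 13/7)

Set up U = [u_1 | ... | u_2] ∈ R^(4×2). The projector onto W = col(U) is P = U (U^T U)^(-1) U^T.
Compute U^T U =
  [11, -7]
  [-7, 21],
and U^T v = (5, -13).
Solve U^T U · c = U^T v for the coefficients: c = (1/13, -54/91). The projection is proj_W(v) = U c.
Check: (v - proj_W(v)) · u_1 = 0  (should be 0).
Check: (v - proj_W(v)) · u_2 = 0  (should be 0).
Result: proj_W(v) = (-108/91, 101/91, 129/91, 13/7).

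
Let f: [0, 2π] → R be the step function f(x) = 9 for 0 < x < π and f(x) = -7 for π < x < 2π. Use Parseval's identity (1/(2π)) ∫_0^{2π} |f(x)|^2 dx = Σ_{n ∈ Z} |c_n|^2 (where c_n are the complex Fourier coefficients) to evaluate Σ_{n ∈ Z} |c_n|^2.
Σ |c_n|^2 = 65

Parseval equates the L^2 energy of f (normalised by 1/(2π)) with the ℓ^2 sum of its Fourier coefficients: (1/(2π)) ∫_0^{2π} |f|^2 = Σ |c_n|^2.
Compute the left side: (1/(2π)) [∫_0^π 9^2 dx + ∫_π^{2π} (-7)^2 dx] = (1/(2π)) · (81π + 49π) = (81 + 49)/2 = 65.
So Σ_{n ∈ Z} |c_n|^2 = 65.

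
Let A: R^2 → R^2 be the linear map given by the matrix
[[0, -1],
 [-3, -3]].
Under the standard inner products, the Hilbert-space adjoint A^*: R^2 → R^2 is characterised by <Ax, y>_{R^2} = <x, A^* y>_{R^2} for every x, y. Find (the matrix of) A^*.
A^* = A^T =
[[0, -3],
 [-1, -3]]

For real matrices with standard dot products, the defining identity <Ax, y> = <x, A^* y> gives (Ax)^T y = x^T (A^*) y, i.e. x^T A^T y = x^T (A^*) y. Since this holds for all x, y, we must have A^* = A^T. Therefore
A^* =
[[0, -3],
 [-1, -3]].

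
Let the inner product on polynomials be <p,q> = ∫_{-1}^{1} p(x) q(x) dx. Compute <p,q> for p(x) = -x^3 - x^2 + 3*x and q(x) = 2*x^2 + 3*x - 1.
<p,q> = 14/3

Expand the product: p(x)·q(x) = -2*x^5 - 5*x^4 + 4*x^3 + 10*x^2 - 3*x.
∫_{-1}^{1} of each monomial x^k gives [2/(k+1) if k even, 0 if k odd]. Integrating term-by-term (or equivalently evaluating the antiderivative F(x) = -x^6/3 - x^5 + x^4 + 10*x^3/3 - 3*x^2/2 at the endpoints):
  F(1) − F(−1) = 3/2 − (-19/6) = 14/3.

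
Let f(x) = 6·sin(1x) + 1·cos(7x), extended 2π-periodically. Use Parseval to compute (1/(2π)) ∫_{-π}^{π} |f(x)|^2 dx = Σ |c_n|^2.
Σ |c_n|^2 = 37/2

Expand |f|^2 and use orthogonality of {sin(nx), cos(mx)} on [-π, π]:
  ∫_{-π}^{π} sin(nx)^2 dx = π, ∫ cos(mx)^2 dx = π, and cross terms integrate to 0.
So ∫_{-π}^{π} f(x)^2 dx = 6^2 · π + 1^2 · π = (36 + 1)π.
Divide by 2π: (36 + 1)/2 = 37/2.
By Parseval, this equals Σ |c_n|^2.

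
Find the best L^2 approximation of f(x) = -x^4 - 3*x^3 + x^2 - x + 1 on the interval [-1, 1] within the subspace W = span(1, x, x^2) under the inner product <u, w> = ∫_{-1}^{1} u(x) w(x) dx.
g(x) = x^2/7 - 14*x/5 + 38/35

The best approximation g ∈ W is the orthogonal projection of f onto W. Writing g = a_0 + a_1 x + a_2 x^2, the coefficients solve the normal equations G · a = b where
  G_{ij} = <φ_i, φ_j> and b_i = <f, φ_i>, with φ_0 = 1, φ_1 = x, φ_2 = x^2.
G =
  [2, 0, 2/3]
  [0, 2/3, 0]
  [2/3, 0, 2/5],
b = (34/15, -28/15, 82/105).
Solving gives a_0 = 38/35, a_1 = -14/5, a_2 = 1/7, so
  g(x) = x^2/7 - 14*x/5 + 38/35.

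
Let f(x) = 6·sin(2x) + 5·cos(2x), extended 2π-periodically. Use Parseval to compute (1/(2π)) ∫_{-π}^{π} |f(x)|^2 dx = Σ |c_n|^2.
Σ |c_n|^2 = 61/2

Expand |f|^2 and use orthogonality of {sin(nx), cos(mx)} on [-π, π]:
  ∫_{-π}^{π} sin(nx)^2 dx = π, ∫ cos(mx)^2 dx = π, and cross terms integrate to 0.
So ∫_{-π}^{π} f(x)^2 dx = 6^2 · π + 5^2 · π = (36 + 25)π.
Divide by 2π: (36 + 25)/2 = 61/2.
By Parseval, this equals Σ |c_n|^2.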